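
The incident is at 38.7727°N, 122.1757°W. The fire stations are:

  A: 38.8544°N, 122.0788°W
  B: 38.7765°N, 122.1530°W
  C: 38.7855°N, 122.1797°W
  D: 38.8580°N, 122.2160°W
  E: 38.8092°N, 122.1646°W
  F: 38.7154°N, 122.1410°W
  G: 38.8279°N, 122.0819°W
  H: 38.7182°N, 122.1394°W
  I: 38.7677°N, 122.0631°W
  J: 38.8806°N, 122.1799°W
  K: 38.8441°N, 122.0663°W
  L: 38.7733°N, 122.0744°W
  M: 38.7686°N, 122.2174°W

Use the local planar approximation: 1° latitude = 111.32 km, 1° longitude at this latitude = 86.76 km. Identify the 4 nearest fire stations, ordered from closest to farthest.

Distances from 38.7727°N, 122.1757°W:
A: √((0.0817·111.32)² + (0.0969·86.76)²) = √(82.716187 + 70.678389) = 12.3853 km
B: √((0.0038·111.32)² + (0.0227·86.76)²) = √(0.178943 + 3.878741) = 2.0144 km
C: √((0.0128·111.32)² + (-0.0040·86.76)²) = √(2.030329 + 0.120437) = 1.4665 km
D: √((0.0853·111.32)² + (-0.0403·86.76)²) = √(90.166343 + 12.225009) = 10.1189 km
E: √((0.0365·111.32)² + (0.0111·86.76)²) = √(16.509432 + 0.927438) = 4.1757 km
F: √((-0.0573·111.32)² + (0.0347·86.76)²) = √(40.686997 + 9.063544) = 7.0534 km
G: √((0.0552·111.32)² + (0.0938·86.76)²) = √(37.759354 + 66.228476) = 10.1974 km
H: √((-0.0545·111.32)² + (0.0363·86.76)²) = √(36.807761 + 9.918645) = 6.8357 km
I: √((-0.0050·111.32)² + (0.1126·86.76)²) = √(0.309804 + 95.436800) = 9.7850 km
J: √((0.1079·111.32)² + (-0.0042·86.76)²) = √(144.274403 + 0.132782) = 12.0170 km
K: √((0.0714·111.32)² + (0.1094·86.76)²) = √(63.174646 + 90.089408) = 12.3800 km
L: √((0.0006·111.32)² + (0.1013·86.76)²) = √(0.004461 + 77.242795) = 8.7890 km
M: √((-0.0041·111.32)² + (-0.0417·86.76)²) = √(0.208312 + 13.089143) = 3.6466 km
Sorted: C (1.4665 km) < B (2.0144 km) < M (3.6466 km) < E (4.1757 km) < H (6.8357 km) < F (7.0534 km) < …

C, B, M, E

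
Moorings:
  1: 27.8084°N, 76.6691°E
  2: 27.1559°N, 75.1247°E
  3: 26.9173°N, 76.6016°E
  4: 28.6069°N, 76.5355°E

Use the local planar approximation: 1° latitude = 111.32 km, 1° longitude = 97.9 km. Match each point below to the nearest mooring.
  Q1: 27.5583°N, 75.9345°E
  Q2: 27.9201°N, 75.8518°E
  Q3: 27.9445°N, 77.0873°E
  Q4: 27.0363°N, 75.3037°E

Q1 at 27.5583°N, 75.9345°E:
  1: √((0.2501·111.32)² + (0.7346·97.9)²) = √(775.128631 + 5172.103793) = 77.1183 km
  2: √((-0.4024·111.32)² + (-0.8098·97.9)²) = √(2006.607076 + 6285.226436) = 91.0595 km
  3: √((-0.6410·111.32)² + (0.6671·97.9)²) = √(5091.695861 + 4265.277237) = 96.7314 km
  4: √((1.0486·111.32)² + (0.6010·97.9)²) = √(13625.928386 + 3461.898476) = 130.7204 km
  → nearest: 1 (77.1183 km)
Q2 at 27.9201°N, 75.8518°E:
  1: √((-0.1117·111.32)² + (0.8173·97.9)²) = √(154.615398 + 6402.187387) = 80.9741 km
  2: √((-0.7642·111.32)² + (-0.7271·97.9)²) = √(7237.031485 + 5067.032302) = 110.9237 km
  3: √((-1.0028·111.32)² + (0.7498·97.9)²) = √(12461.635552 + 5388.355685) = 133.6039 km
  4: √((0.6868·111.32)² + (0.6837·97.9)²) = √(5845.302191 + 4480.191146) = 101.6144 km
  → nearest: 1 (80.9741 km)
Q3 at 27.9445°N, 77.0873°E:
  1: √((-0.1361·111.32)² + (-0.4182·97.9)²) = √(229.542256 + 1676.229350) = 43.6551 km
  2: √((-0.7886·111.32)² + (-1.9626·97.9)²) = √(7706.548941 + 36917.218553) = 211.2434 km
  3: √((-1.0272·111.32)² + (-0.4857·97.9)²) = √(13075.443149 + 2261.005353) = 123.8404 km
  4: √((0.6624·111.32)² + (-0.5518·97.9)²) = √(5437.346915 + 2918.292210) = 91.4092 km
  → nearest: 1 (43.6551 km)
Q4 at 27.0363°N, 75.3037°E:
  1: √((0.7721·111.32)² + (1.3654·97.9)²) = √(7387.432067 + 17868.380031) = 158.9208 km
  2: √((0.1196·111.32)² + (-0.1790·97.9)²) = √(177.259188 + 307.094081) = 22.0080 km
  3: √((-0.1190·111.32)² + (1.2979·97.9)²) = √(175.485129 + 16145.364289) = 127.7531 km
  4: √((1.5706·111.32)² + (1.2318·97.9)²) = √(30568.743059 + 14542.724710) = 212.3946 km
  → nearest: 2 (22.0080 km)

Q1→1; Q2→1; Q3→1; Q4→2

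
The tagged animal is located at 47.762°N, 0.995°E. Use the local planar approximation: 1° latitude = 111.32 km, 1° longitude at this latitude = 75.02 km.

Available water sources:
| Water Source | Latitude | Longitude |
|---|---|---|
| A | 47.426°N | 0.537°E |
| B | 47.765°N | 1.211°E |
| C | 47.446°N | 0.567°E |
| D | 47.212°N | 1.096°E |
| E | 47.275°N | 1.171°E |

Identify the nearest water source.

Distances from 47.762°N, 0.995°E:
A: 50.790 km
B: 16.208 km
C: 47.628 km
D: 61.693 km
E: 55.798 km
Minimum: B at 16.208 km.

B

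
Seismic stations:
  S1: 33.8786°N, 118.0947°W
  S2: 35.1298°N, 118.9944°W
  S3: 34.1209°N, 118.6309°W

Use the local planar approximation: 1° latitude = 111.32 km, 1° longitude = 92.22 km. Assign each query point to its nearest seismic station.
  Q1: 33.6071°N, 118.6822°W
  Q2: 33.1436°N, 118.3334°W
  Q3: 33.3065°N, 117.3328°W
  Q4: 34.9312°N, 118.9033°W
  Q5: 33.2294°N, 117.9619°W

Q1→S3; Q2→S1; Q3→S1; Q4→S2; Q5→S1

Q1 at 33.6071°N, 118.6822°W:
  S1: 62.0391 km
  S2: 171.9347 km
  S3: 57.3915 km
  → nearest: S3 (57.3915 km)
Q2 at 33.1436°N, 118.3334°W:
  S1: 84.7296 km
  S2: 229.3528 km
  S3: 112.1991 km
  → nearest: S1 (84.7296 km)
Q3 at 33.3065°N, 117.3328°W:
  S1: 94.8300 km
  S2: 254.3167 km
  S3: 150.1657 km
  → nearest: S1 (94.8300 km)
Q4 at 34.9312°N, 118.9033°W:
  S1: 138.8907 km
  S2: 23.6506 km
  S3: 93.6352 km
  → nearest: S2 (23.6506 km)
Q5 at 33.2294°N, 117.9619°W:
  S1: 73.2993 km
  S2: 231.9931 km
  S3: 116.8556 km
  → nearest: S1 (73.2993 km)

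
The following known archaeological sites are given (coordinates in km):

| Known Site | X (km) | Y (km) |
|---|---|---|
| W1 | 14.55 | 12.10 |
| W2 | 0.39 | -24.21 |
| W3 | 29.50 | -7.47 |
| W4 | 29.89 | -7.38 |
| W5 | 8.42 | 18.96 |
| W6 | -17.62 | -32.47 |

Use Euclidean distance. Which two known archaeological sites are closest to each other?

Pairwise distances:
W3–W4: 0.40 km
W1–W5: 9.20 km
W2–W6: 19.81 km
W1–W3: 24.63 km
W1–W4: 24.79 km
W2–W3: 33.58 km
W3–W5: 33.81 km
W2–W4: 33.96 km
W4–W5: 33.98 km
W1–W2: 38.97 km
W2–W5: 43.91 km
W3–W6: 53.34 km
W4–W6: 53.73 km
W1–W6: 54.97 km
W5–W6: 57.65 km
Closest pair: W3–W4 at 0.40 km.

W3 and W4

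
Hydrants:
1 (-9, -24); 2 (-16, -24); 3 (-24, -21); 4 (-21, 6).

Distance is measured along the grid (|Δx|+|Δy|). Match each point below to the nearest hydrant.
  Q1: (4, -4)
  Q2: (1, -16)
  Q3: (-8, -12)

Q1 at (4, -4):
  1: 33
  2: 40
  3: 45
  4: 35
  → nearest: 1 (33)
Q2 at (1, -16):
  1: 18
  2: 25
  3: 30
  4: 44
  → nearest: 1 (18)
Q3 at (-8, -12):
  1: 13
  2: 20
  3: 25
  4: 31
  → nearest: 1 (13)

Q1→1; Q2→1; Q3→1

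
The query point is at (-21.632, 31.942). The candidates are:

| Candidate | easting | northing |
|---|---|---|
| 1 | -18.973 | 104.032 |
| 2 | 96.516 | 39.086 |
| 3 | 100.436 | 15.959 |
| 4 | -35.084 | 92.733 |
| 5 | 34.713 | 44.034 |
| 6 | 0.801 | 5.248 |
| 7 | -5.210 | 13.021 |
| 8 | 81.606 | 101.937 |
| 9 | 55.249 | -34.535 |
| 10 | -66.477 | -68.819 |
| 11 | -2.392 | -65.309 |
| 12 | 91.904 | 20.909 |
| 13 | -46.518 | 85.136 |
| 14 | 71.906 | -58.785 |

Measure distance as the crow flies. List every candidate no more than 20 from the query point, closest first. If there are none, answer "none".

Distances from (-21.632, 31.942):
1: 72.139
2: 118.364
3: 123.110
4: 62.262
5: 57.628
6: 34.868
7: 25.054
8: 124.729
9: 101.636
10: 110.290
11: 99.136
12: 114.071
13: 58.727
14: 130.310
Threshold 20: none within range.

none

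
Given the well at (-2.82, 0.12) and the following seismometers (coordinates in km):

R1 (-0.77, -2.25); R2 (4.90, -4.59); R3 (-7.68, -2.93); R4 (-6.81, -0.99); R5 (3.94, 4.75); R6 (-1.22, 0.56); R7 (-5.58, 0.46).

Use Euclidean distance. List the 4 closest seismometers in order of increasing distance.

R6, R7, R1, R4

Distances from (-2.82, 0.12):
R1: 3.13 km
R2: 9.04 km
R3: 5.74 km
R4: 4.14 km
R5: 8.19 km
R6: 1.66 km
R7: 2.78 km
Sorted: R6 (1.66 km) < R7 (2.78 km) < R1 (3.13 km) < R4 (4.14 km) < R3 (5.74 km) < R5 (8.19 km) < …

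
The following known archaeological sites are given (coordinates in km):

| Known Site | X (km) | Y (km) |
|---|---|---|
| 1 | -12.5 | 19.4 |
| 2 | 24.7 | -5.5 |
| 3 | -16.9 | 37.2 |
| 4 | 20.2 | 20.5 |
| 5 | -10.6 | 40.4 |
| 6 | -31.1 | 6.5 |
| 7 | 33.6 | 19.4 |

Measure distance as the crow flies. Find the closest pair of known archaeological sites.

3 and 5

Pairwise distances:
1–2: √((37.2)² + (-24.9)²) = √(1383.8400 + 620.0100) = 44.76 km
1–3: √((-4.4)² + (17.8)²) = √(19.3600 + 316.8400) = 18.34 km
1–4: √((32.7)² + (1.1)²) = √(1069.2900 + 1.2100) = 32.72 km
1–5: √((1.9)² + (21.0)²) = √(3.6100 + 441.0000) = 21.09 km
1–6: √((-18.6)² + (-12.9)²) = √(345.9600 + 166.4100) = 22.64 km
1–7: √((46.1)² + (0.0)²) = √(2125.2100 + 0.0000) = 46.10 km
2–3: √((-41.6)² + (42.7)²) = √(1730.5600 + 1823.2900) = 59.61 km
2–4: √((-4.5)² + (26.0)²) = √(20.2500 + 676.0000) = 26.39 km
2–5: √((-35.3)² + (45.9)²) = √(1246.0900 + 2106.8100) = 57.90 km
2–6: √((-55.8)² + (12.0)²) = √(3113.6400 + 144.0000) = 57.08 km
2–7: √((8.9)² + (24.9)²) = √(79.2100 + 620.0100) = 26.44 km
3–4: √((37.1)² + (-16.7)²) = √(1376.4100 + 278.8900) = 40.69 km
3–5: √((6.3)² + (3.2)²) = √(39.6900 + 10.2400) = 7.07 km
3–6: √((-14.2)² + (-30.7)²) = √(201.6400 + 942.4900) = 33.82 km
3–7: √((50.5)² + (-17.8)²) = √(2550.2500 + 316.8400) = 53.55 km
4–5: √((-30.8)² + (19.9)²) = √(948.6400 + 396.0100) = 36.67 km
4–6: √((-51.3)² + (-14.0)²) = √(2631.6900 + 196.0000) = 53.18 km
4–7: √((13.4)² + (-1.1)²) = √(179.5600 + 1.2100) = 13.45 km
5–6: √((-20.5)² + (-33.9)²) = √(420.2500 + 1149.2100) = 39.62 km
5–7: √((44.2)² + (-21.0)²) = √(1953.6400 + 441.0000) = 48.94 km
6–7: √((64.7)² + (12.9)²) = √(4186.0900 + 166.4100) = 65.97 km
Closest pair: 3–5 at 7.07 km.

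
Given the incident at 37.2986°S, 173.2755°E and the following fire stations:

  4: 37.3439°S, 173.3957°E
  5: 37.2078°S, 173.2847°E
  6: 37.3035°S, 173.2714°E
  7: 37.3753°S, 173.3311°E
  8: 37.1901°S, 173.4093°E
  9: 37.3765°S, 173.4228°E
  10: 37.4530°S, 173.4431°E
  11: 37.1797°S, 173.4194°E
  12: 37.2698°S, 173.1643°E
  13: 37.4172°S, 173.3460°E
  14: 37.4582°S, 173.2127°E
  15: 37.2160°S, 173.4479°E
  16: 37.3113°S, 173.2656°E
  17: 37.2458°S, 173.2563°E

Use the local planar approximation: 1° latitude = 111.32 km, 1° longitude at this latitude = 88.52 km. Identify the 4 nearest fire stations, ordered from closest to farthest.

6, 16, 17, 7

Distances from 37.2986°S, 173.2755°E:
4: √((-0.0453·111.32)² + (0.1202·88.52)²) = √(25.429791 + 113.211813) = 11.7746 km
5: √((0.0908·111.32)² + (0.0092·88.52)²) = √(102.168753 + 0.663221) = 10.1406 km
6: √((-0.0049·111.32)² + (-0.0041·88.52)²) = √(0.297535 + 0.131720) = 0.6552 km
7: √((-0.0767·111.32)² + (0.0556·88.52)²) = √(72.901611 + 24.223249) = 9.8552 km
8: √((0.1085·111.32)² + (0.1338·88.52)²) = √(145.883398 + 140.279767) = 16.9164 km
9: √((-0.0779·111.32)² + (0.1473·88.52)²) = √(75.200601 + 170.015417) = 15.6594 km
10: √((-0.1544·111.32)² + (0.1676·88.52)²) = √(295.420744 + 220.105472) = 22.7052 km
11: √((0.1189·111.32)² + (0.1439·88.52)²) = √(175.190319 + 162.257357) = 18.3697 km
12: √((0.0288·111.32)² + (-0.1112·88.52)²) = √(10.278539 + 96.892996) = 10.3524 km
13: √((-0.1186·111.32)² + (0.0705·88.52)²) = √(174.307379 + 38.945837) = 14.6032 km
14: √((-0.1596·111.32)² + (-0.0628·88.52)²) = √(315.654634 + 30.903104) = 18.6161 km
15: √((0.0826·111.32)² + (0.1724·88.52)²) = √(84.548613 + 232.893482) = 17.8169 km
16: √((-0.0127·111.32)² + (-0.0099·88.52)²) = √(1.998729 + 0.767986) = 1.6633 km
17: √((0.0528·111.32)² + (-0.0192·88.52)²) = √(34.547310 + 2.888586) = 6.1185 km
Sorted: 6 (0.6552 km) < 16 (1.6633 km) < 17 (6.1185 km) < 7 (9.8552 km) < 5 (10.1406 km) < 12 (10.3524 km) < …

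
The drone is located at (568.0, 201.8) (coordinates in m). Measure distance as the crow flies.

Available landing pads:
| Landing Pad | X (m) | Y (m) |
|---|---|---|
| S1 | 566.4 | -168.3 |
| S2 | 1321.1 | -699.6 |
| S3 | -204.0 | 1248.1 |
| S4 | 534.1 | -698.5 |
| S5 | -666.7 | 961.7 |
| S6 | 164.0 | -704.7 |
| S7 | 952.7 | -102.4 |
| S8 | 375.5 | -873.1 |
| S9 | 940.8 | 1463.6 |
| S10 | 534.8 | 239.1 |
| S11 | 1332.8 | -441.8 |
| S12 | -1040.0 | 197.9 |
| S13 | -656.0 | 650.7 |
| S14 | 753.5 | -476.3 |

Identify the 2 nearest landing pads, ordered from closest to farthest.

S10, S1

Distances from (568.0, 201.8):
S1: √((-1.6)² + (-370.1)²) = √(2.560 + 136974.010) = 370.1 m
S2: √((753.1)² + (-901.4)²) = √(567159.610 + 812521.960) = 1174.6 m
S3: √((-772.0)² + (1046.3)²) = √(595984.000 + 1094743.690) = 1300.3 m
S4: √((-33.9)² + (-900.3)²) = √(1149.210 + 810540.090) = 900.9 m
S5: √((-1234.7)² + (759.9)²) = √(1524484.090 + 577448.010) = 1449.8 m
S6: √((-404.0)² + (-906.5)²) = √(163216.000 + 821742.250) = 992.5 m
S7: √((384.7)² + (-304.2)²) = √(147994.090 + 92537.640) = 490.4 m
S8: √((-192.5)² + (-1074.9)²) = √(37056.250 + 1155410.010) = 1092.0 m
S9: √((372.8)² + (1261.8)²) = √(138979.840 + 1592139.240) = 1315.7 m
S10: √((-33.2)² + (37.3)²) = √(1102.240 + 1391.290) = 49.9 m
S11: √((764.8)² + (-643.6)²) = √(584919.040 + 414220.960) = 999.6 m
S12: √((-1608.0)² + (-3.9)²) = √(2585664.000 + 15.210) = 1608.0 m
S13: √((-1224.0)² + (448.9)²) = √(1498176.000 + 201511.210) = 1303.7 m
S14: √((185.5)² + (-678.1)²) = √(34410.250 + 459819.610) = 703.0 m
Sorted: S10 (49.9 m) < S1 (370.1 m) < S7 (490.4 m) < S14 (703.0 m) < …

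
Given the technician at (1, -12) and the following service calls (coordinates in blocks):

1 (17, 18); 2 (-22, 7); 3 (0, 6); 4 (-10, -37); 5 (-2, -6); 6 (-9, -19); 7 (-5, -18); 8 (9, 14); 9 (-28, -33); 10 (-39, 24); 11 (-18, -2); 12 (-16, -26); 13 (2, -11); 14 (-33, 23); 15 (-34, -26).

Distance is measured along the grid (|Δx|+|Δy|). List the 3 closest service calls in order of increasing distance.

13, 5, 7

Distances from (1, -12):
1: |16| + |30| = 16 + 30 = 46 blocks
2: |-23| + |19| = 23 + 19 = 42 blocks
3: |-1| + |18| = 1 + 18 = 19 blocks
4: |-11| + |-25| = 11 + 25 = 36 blocks
5: |-3| + |6| = 3 + 6 = 9 blocks
6: |-10| + |-7| = 10 + 7 = 17 blocks
7: |-6| + |-6| = 6 + 6 = 12 blocks
8: |8| + |26| = 8 + 26 = 34 blocks
9: |-29| + |-21| = 29 + 21 = 50 blocks
10: |-40| + |36| = 40 + 36 = 76 blocks
11: |-19| + |10| = 19 + 10 = 29 blocks
12: |-17| + |-14| = 17 + 14 = 31 blocks
13: |1| + |1| = 1 + 1 = 2 blocks
14: |-34| + |35| = 34 + 35 = 69 blocks
15: |-35| + |-14| = 35 + 14 = 49 blocks
Sorted: 13 (2 blocks) < 5 (9 blocks) < 7 (12 blocks) < 6 (17 blocks) < 3 (19 blocks) < …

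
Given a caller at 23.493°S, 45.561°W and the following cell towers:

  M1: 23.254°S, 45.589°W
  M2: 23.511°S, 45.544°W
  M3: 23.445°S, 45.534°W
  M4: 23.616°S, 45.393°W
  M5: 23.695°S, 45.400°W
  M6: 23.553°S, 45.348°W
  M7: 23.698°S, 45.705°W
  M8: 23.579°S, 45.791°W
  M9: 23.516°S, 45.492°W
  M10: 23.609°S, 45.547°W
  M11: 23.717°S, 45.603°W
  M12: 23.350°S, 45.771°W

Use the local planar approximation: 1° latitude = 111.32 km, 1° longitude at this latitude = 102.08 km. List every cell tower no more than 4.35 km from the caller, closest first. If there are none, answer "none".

Distances from 23.493°S, 45.561°W:
M1: √((0.239·111.32)² + (-0.028·102.08)²) = √(707.85157 + 8.16954) = 26.759 km
M2: √((-0.018·111.32)² + (0.017·102.08)²) = √(4.01505 + 3.01147) = 2.651 km
M3: √((0.048·111.32)² + (0.027·102.08)²) = √(28.55150 + 7.59642) = 6.012 km
M4: √((-0.123·111.32)² + (0.168·102.08)²) = √(187.48072 + 294.10329) = 21.945 km
M5: √((-0.202·111.32)² + (0.161·102.08)²) = √(505.64898 + 270.10528) = 27.852 km
M6: √((-0.060·111.32)² + (0.213·102.08)²) = √(44.61171 + 472.75979) = 22.746 km
M7: √((-0.205·111.32)² + (-0.144·102.08)²) = √(520.77978 + 216.07589) = 27.145 km
M8: √((-0.086·111.32)² + (-0.230·102.08)²) = √(91.65229 + 551.23527) = 25.355 km
M9: √((-0.023·111.32)² + (0.069·102.08)²) = √(6.55544 + 49.61117) = 7.494 km
M10: √((-0.116·111.32)² + (0.014·102.08)²) = √(166.74867 + 2.04238) = 12.992 km
M11: √((-0.224·111.32)² + (-0.042·102.08)²) = √(621.78814 + 18.38146) = 25.302 km
M12: √((0.143·111.32)² + (-0.210·102.08)²) = √(253.40692 + 459.53639) = 26.701 km
Threshold 4.35 km: M2 (2.651 km) is within range.

M2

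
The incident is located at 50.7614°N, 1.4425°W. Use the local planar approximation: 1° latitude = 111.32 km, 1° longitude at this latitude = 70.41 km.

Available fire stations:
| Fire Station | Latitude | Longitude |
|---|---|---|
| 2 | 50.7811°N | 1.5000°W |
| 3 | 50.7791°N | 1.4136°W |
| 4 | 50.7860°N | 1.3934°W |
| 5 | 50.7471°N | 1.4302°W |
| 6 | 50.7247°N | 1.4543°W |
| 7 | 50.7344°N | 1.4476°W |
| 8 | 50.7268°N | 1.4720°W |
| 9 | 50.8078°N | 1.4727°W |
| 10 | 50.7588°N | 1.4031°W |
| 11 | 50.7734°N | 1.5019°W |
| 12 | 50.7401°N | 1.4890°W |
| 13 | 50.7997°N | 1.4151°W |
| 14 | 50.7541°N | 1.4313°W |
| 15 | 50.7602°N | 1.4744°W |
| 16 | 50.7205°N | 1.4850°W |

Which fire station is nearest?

Distances from 50.7614°N, 1.4425°W:
2: 4.6044 km
3: 2.8325 km
4: 4.4103 km
5: 1.8122 km
6: 4.1691 km
7: 3.0270 km
8: 4.3760 km
9: 5.5858 km
10: 2.7892 km
11: 4.3905 km
12: 4.0425 km
13: 4.6797 km
14: 1.1324 km
15: 2.2500 km
16: 5.4483 km
Minimum: 14 at 1.1324 km.

14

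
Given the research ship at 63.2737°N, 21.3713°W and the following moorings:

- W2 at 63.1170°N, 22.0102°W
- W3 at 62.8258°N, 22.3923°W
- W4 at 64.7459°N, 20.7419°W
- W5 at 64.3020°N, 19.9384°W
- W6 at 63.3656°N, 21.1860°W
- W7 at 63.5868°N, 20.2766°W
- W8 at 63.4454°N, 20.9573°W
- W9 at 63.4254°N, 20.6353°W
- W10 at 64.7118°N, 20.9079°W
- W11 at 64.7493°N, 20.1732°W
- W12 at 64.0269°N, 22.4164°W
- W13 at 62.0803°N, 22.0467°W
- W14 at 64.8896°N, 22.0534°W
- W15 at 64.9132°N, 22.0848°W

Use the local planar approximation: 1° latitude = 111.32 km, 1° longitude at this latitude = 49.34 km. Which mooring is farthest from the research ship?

W15

Distances from 63.2737°N, 21.3713°W:
W2: 36.0279 km
W3: 70.8788 km
W4: 166.8016 km
W5: 134.5431 km
W6: 13.7204 km
W7: 64.2820 km
W8: 27.9747 km
W9: 40.0488 km
W10: 161.7138 km
W11: 174.5769 km
W12: 98.4335 km
W13: 136.9651 km
W14: 183.0032 km
W15: 185.8734 km
Maximum: W15 at 185.8734 km.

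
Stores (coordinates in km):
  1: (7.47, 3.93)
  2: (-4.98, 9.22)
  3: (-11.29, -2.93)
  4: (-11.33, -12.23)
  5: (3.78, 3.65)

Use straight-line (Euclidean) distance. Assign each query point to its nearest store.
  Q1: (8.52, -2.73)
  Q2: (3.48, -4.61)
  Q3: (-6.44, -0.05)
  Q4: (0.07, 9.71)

Q1→1; Q2→5; Q3→3; Q4→2

Q1 at (8.52, -2.73):
  1: 6.74 km
  2: 18.03 km
  3: 19.81 km
  4: 22.01 km
  5: 7.95 km
  → nearest: 1 (6.74 km)
Q2 at (3.48, -4.61):
  1: 9.43 km
  2: 16.21 km
  3: 14.87 km
  4: 16.66 km
  5: 8.27 km
  → nearest: 5 (8.27 km)
Q3 at (-6.44, -0.05):
  1: 14.47 km
  2: 9.38 km
  3: 5.64 km
  4: 13.12 km
  5: 10.87 km
  → nearest: 3 (5.64 km)
Q4 at (0.07, 9.71):
  1: 9.39 km
  2: 5.07 km
  3: 16.99 km
  4: 24.72 km
  5: 7.11 km
  → nearest: 2 (5.07 km)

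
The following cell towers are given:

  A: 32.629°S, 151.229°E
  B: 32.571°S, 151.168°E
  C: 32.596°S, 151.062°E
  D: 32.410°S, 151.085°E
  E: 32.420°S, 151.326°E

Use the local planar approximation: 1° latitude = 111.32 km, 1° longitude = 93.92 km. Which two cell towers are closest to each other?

A and B

Pairwise distances:
A–B: √((0.058·111.32)² + (-0.061·93.92)²) = √(41.68717 + 32.82282) = 8.632 km
B–C: √((-0.025·111.32)² + (-0.106·93.92)²) = √(7.74509 + 99.11238) = 10.337 km
A–C: √((0.033·111.32)² + (-0.167·93.92)²) = √(13.49504 + 246.00793) = 16.109 km
B–D: √((0.161·111.32)² + (-0.083·93.92)²) = √(321.21672 + 60.76764) = 19.544 km
C–D: √((0.186·111.32)² + (0.023·93.92)²) = √(428.71856 + 4.66629) = 20.818 km
B–E: √((0.151·111.32)² + (0.158·93.92)²) = √(282.55324 + 220.20661) = 22.422 km
D–E: √((-0.010·111.32)² + (0.241·93.92)²) = √(1.23921 + 512.33055) = 22.662 km
A–E: √((0.209·111.32)² + (0.097·93.92)²) = √(541.30117 + 82.99647) = 24.986 km
A–D: √((0.219·111.32)² + (-0.144·93.92)²) = √(594.33954 + 182.91156) = 27.879 km
C–E: √((0.176·111.32)² + (0.264·93.92)²) = √(383.85900 + 614.78607) = 31.601 km
Closest pair: A–B at 8.632 km.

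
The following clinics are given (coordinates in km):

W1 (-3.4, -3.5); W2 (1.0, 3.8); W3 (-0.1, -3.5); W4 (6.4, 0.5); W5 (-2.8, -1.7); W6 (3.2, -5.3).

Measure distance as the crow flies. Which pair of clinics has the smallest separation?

W1 and W5

Pairwise distances:
W1–W2: 8.5 km
W1–W3: 3.3 km
W1–W4: 10.6 km
W1–W5: 1.9 km
W1–W6: 6.8 km
W2–W3: 7.4 km
W2–W4: 6.3 km
W2–W5: 6.7 km
W2–W6: 9.4 km
W3–W4: 7.6 km
W3–W5: 3.2 km
W3–W6: 3.8 km
W4–W5: 9.5 km
W4–W6: 6.6 km
W5–W6: 7.0 km
Closest pair: W1–W5 at 1.9 km.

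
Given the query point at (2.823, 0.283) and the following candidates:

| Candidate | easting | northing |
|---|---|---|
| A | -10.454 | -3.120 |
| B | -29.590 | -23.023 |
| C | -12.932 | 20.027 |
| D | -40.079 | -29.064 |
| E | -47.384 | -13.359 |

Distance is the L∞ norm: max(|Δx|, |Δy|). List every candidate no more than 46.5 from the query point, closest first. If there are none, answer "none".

Distances from (2.823, 0.283):
A: max(|-13.277|, |-3.403|) = 13.277
B: max(|-32.413|, |-23.306|) = 32.413
C: max(|-15.755|, |19.744|) = 19.744
D: max(|-42.902|, |-29.347|) = 42.902
E: max(|-50.207|, |-13.642|) = 50.207
Threshold 46.5: A (13.277), C (19.744), B (32.413), D (42.902) are within range.

A, C, B, D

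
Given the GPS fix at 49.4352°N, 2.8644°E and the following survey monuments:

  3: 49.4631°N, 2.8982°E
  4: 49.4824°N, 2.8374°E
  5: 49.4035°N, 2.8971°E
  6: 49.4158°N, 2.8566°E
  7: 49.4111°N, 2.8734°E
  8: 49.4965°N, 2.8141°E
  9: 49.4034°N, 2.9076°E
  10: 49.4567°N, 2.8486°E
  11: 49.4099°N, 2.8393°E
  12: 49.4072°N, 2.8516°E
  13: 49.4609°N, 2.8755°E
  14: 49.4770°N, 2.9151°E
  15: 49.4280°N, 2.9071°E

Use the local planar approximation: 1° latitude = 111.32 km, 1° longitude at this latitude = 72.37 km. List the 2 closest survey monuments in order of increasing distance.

Distances from 49.4352°N, 2.8644°E:
3: √((0.0279·111.32)² + (0.0338·72.37)²) = √(9.646168 + 5.983435) = 3.9534 km
4: √((0.0472·111.32)² + (-0.0270·72.37)²) = √(27.607711 + 3.818077) = 5.6059 km
5: √((-0.0317·111.32)² + (0.0327·72.37)²) = √(12.452740 + 5.600318) = 4.2489 km
6: √((-0.0194·111.32)² + (-0.0078·72.37)²) = √(4.663907 + 0.318644) = 2.2322 km
7: √((-0.0241·111.32)² + (0.0090·72.37)²) = √(7.197480 + 0.424231) = 2.7607 km
8: √((0.0613·111.32)² + (-0.0503·72.37)²) = √(46.565830 + 13.251136) = 7.7341 km
9: √((-0.0318·111.32)² + (0.0432·72.37)²) = √(12.531430 + 9.774277) = 4.7229 km
10: √((0.0215·111.32)² + (-0.0158·72.37)²) = √(5.728268 + 1.307469) = 2.6525 km
11: √((-0.0253·111.32)² + (-0.0251·72.37)²) = √(7.932086 + 3.299625) = 3.3514 km
12: √((-0.0280·111.32)² + (-0.0128·72.37)²) = √(9.715440 + 0.858098) = 3.2517 km
13: √((0.0257·111.32)² + (0.0111·72.37)²) = √(8.184886 + 0.645302) = 2.9716 km
14: √((0.0418·111.32)² + (0.0507·72.37)²) = √(21.652047 + 13.462728) = 5.9258 km
15: √((-0.0072·111.32)² + (0.0427·72.37)²) = √(0.642409 + 9.549330) = 3.1925 km
Sorted: 6 (2.2322 km) < 10 (2.6525 km) < 7 (2.7607 km) < 13 (2.9716 km) < …

6, 10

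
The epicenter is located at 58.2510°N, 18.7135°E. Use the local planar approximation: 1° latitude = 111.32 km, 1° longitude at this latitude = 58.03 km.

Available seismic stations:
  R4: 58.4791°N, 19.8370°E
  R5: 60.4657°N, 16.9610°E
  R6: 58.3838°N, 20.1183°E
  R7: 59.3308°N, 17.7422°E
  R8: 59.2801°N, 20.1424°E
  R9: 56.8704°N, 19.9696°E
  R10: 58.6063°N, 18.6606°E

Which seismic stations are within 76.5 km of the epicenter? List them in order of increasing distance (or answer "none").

R10, R4

Distances from 58.2510°N, 18.7135°E:
R4: 69.9669 km
R5: 266.6919 km
R6: 82.8501 km
R7: 132.7622 km
R8: 141.4193 km
R9: 170.0979 km
R10: 39.6709 km
Threshold 76.5 km: R10 (39.6709 km), R4 (69.9669 km) are within range.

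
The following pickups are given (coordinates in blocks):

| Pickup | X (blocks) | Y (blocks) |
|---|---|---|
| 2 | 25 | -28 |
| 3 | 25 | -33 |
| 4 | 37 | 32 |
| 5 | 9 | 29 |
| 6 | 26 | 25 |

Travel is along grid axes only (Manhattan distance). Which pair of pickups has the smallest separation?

2 and 3

Pairwise distances:
2–3: 5 blocks
2–4: 72 blocks
2–5: 73 blocks
2–6: 54 blocks
3–4: 77 blocks
3–5: 78 blocks
3–6: 59 blocks
4–5: 31 blocks
4–6: 18 blocks
5–6: 21 blocks
Closest pair: 2–3 at 5 blocks.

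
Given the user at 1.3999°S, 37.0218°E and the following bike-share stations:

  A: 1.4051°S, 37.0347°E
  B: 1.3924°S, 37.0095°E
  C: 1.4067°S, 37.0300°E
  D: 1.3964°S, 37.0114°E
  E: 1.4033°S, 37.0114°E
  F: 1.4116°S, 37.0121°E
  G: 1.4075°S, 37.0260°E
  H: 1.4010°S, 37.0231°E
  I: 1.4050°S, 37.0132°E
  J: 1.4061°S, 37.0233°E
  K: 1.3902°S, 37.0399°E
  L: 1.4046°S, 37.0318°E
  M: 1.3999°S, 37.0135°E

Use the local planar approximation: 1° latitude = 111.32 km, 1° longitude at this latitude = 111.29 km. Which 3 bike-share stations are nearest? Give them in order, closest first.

Distances from 1.3999°S, 37.0218°E:
A: √((-0.0052·111.32)² + (0.0129·111.29)²) = √(0.335084 + 2.061065) = 1.5479 km
B: √((0.0075·111.32)² + (-0.0123·111.29)²) = √(0.697058 + 1.873797) = 1.6034 km
C: √((-0.0068·111.32)² + (0.0082·111.29)²) = √(0.573013 + 0.832799) = 1.1857 km
D: √((0.0035·111.32)² + (-0.0104·111.29)²) = √(0.151804 + 1.339612) = 1.2212 km
E: √((-0.0034·111.32)² + (-0.0104·111.29)²) = √(0.143253 + 1.339612) = 1.2177 km
F: √((-0.0117·111.32)² + (-0.0097·111.29)²) = √(1.696360 + 1.165348) = 1.6917 km
G: √((-0.0076·111.32)² + (0.0042·111.29)²) = √(0.715770 + 0.218480) = 0.9666 km
H: √((-0.0011·111.32)² + (0.0013·111.29)²) = √(0.014994 + 0.020931) = 0.1895 km
I: √((-0.0051·111.32)² + (-0.0086·111.29)²) = √(0.322320 + 0.916029) = 1.1128 km
J: √((-0.0062·111.32)² + (0.0015·111.29)²) = √(0.476354 + 0.027867) = 0.7101 km
K: √((0.0097·111.32)² + (0.0181·111.29)²) = √(1.165977 + 4.057602) = 2.2855 km
L: √((-0.0047·111.32)² + (0.0100·111.29)²) = √(0.273742 + 1.238546) = 1.2298 km
M: √((0.0000·111.32)² + (-0.0083·111.29)²) = √(0.000000 + 0.853235) = 0.9237 km
Sorted: H (0.1895 km) < J (0.7101 km) < M (0.9237 km) < G (0.9666 km) < I (1.1128 km) < …

H, J, M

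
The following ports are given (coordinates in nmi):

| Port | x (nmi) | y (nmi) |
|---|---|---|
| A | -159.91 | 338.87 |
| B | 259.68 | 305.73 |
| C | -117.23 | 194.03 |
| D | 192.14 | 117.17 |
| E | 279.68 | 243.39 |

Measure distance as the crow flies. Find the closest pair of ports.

Pairwise distances:
A–B: √((419.59)² + (-33.14)²) = √(176055.7681 + 1098.2596) = 420.90 nmi
A–C: √((42.68)² + (-144.84)²) = √(1821.5824 + 20978.6256) = 151.00 nmi
A–D: √((352.05)² + (-221.70)²) = √(123939.2025 + 49150.8900) = 416.04 nmi
A–E: √((439.59)² + (-95.48)²) = √(193239.3681 + 9116.4304) = 449.84 nmi
B–C: √((-376.91)² + (-111.70)²) = √(142061.1481 + 12476.8900) = 393.11 nmi
B–D: √((-67.54)² + (-188.56)²) = √(4561.6516 + 35554.8736) = 200.29 nmi
B–E: √((20.00)² + (-62.34)²) = √(400.0000 + 3886.2756) = 65.47 nmi
C–D: √((309.37)² + (-76.86)²) = √(95709.7969 + 5907.4596) = 318.77 nmi
C–E: √((396.91)² + (49.36)²) = √(157537.5481 + 2436.4096) = 399.97 nmi
D–E: √((87.54)² + (126.22)²) = √(7663.2516 + 15931.4884) = 153.61 nmi
Closest pair: B–E at 65.47 nmi.

B and E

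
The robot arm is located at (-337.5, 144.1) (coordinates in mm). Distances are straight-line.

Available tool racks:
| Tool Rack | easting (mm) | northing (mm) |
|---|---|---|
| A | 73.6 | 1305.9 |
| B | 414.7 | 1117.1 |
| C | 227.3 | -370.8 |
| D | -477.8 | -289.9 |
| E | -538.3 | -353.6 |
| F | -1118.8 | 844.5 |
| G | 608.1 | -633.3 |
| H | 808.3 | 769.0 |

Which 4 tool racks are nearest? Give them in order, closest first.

Distances from (-337.5, 144.1):
A: √((411.1)² + (1161.8)²) = √(169003.210 + 1349779.240) = 1232.4 mm
B: √((752.2)² + (973.0)²) = √(565804.840 + 946729.000) = 1229.9 mm
C: √((564.8)² + (-514.9)²) = √(318999.040 + 265122.010) = 764.3 mm
D: √((-140.3)² + (-434.0)²) = √(19684.090 + 188356.000) = 456.1 mm
E: √((-200.8)² + (-497.7)²) = √(40320.640 + 247705.290) = 536.7 mm
F: √((-781.3)² + (700.4)²) = √(610429.690 + 490560.160) = 1049.3 mm
G: √((945.6)² + (-777.4)²) = √(894159.360 + 604350.760) = 1224.1 mm
H: √((1145.8)² + (624.9)²) = √(1312857.640 + 390500.010) = 1305.1 mm
Sorted: D (456.1 mm) < E (536.7 mm) < C (764.3 mm) < F (1049.3 mm) < G (1224.1 mm) < B (1229.9 mm) < …

D, E, C, F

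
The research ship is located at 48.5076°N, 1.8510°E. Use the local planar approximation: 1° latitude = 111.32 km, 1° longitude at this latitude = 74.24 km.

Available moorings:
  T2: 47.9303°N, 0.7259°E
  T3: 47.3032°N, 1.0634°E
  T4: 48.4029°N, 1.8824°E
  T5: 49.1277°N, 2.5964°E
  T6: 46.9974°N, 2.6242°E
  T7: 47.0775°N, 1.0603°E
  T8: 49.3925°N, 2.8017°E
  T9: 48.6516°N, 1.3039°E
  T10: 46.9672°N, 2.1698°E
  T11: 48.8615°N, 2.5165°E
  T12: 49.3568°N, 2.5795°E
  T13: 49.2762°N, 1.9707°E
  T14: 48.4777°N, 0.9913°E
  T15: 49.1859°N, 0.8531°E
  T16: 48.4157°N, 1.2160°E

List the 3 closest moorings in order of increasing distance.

T4, T9, T16

Distances from 48.5076°N, 1.8510°E:
T2: 105.3889 km
T3: 146.2692 km
T4: 11.8860 km
T5: 88.4727 km
T6: 177.6453 km
T7: 169.6765 km
T8: 121.1824 km
T9: 43.6655 km
T10: 173.1030 km
T11: 63.1908 km
T12: 108.9107 km
T13: 86.0208 km
T14: 63.9109 km
T15: 105.7826 km
T16: 48.2397 km
Sorted: T4 (11.8860 km) < T9 (43.6655 km) < T16 (48.2397 km) < T11 (63.1908 km) < T14 (63.9109 km) < …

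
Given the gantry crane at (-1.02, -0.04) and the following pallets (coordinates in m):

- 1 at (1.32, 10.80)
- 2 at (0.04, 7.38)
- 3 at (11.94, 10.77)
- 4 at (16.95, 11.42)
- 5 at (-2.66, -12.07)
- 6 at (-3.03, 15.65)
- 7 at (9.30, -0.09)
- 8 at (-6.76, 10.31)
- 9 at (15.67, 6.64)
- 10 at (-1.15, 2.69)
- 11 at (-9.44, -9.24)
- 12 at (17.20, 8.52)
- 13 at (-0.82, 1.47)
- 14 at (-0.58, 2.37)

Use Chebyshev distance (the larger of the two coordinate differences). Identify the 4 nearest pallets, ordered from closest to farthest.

Distances from (-1.02, -0.04):
1: 10.84 m
2: 7.42 m
3: 12.96 m
4: 17.97 m
5: 12.03 m
6: 15.69 m
7: 10.32 m
8: 10.35 m
9: 16.69 m
10: 2.73 m
11: 9.20 m
12: 18.22 m
13: 1.51 m
14: 2.41 m
Sorted: 13 (1.51 m) < 14 (2.41 m) < 10 (2.73 m) < 2 (7.42 m) < 11 (9.20 m) < 7 (10.32 m) < …

13, 14, 10, 2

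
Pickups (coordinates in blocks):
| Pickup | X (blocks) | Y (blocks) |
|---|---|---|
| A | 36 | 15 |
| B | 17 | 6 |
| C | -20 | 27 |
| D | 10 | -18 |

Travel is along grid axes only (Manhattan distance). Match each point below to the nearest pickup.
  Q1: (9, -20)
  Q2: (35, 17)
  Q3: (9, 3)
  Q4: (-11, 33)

Q1→D; Q2→A; Q3→B; Q4→C

Q1 at (9, -20):
  A: 62 blocks
  B: 34 blocks
  C: 76 blocks
  D: 3 blocks
  → nearest: D (3 blocks)
Q2 at (35, 17):
  A: 3 blocks
  B: 29 blocks
  C: 65 blocks
  D: 60 blocks
  → nearest: A (3 blocks)
Q3 at (9, 3):
  A: 39 blocks
  B: 11 blocks
  C: 53 blocks
  D: 22 blocks
  → nearest: B (11 blocks)
Q4 at (-11, 33):
  A: 65 blocks
  B: 55 blocks
  C: 15 blocks
  D: 72 blocks
  → nearest: C (15 blocks)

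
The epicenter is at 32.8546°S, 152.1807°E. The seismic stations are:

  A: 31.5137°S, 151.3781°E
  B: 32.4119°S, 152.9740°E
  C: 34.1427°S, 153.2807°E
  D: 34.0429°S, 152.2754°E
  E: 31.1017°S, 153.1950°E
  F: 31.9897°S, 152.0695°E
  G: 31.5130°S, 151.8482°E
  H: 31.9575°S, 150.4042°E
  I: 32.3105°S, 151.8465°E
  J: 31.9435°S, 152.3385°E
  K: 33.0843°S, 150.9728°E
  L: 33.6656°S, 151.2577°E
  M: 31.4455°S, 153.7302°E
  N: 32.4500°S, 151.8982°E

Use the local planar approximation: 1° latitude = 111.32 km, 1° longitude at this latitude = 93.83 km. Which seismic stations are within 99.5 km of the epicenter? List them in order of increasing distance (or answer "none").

N, I, B, F

Distances from 32.8546°S, 152.1807°E:
A: √((1.3409·111.32)² + (-0.8026·93.83)²) = √(22281.230779 + 5671.288538) = 167.1901 km
B: √((0.4427·111.32)² + (0.7933·93.83)²) = √(2428.652838 + 5540.619692) = 89.2708 km
C: √((-1.2881·111.32)² + (1.1000·93.83)²) = √(20561.062621 + 10652.923369) = 176.6748 km
D: √((-1.1883·111.32)² + (0.0947·93.83)²) = √(17498.410058 + 78.955682) = 132.5797 km
E: √((1.7529·111.32)² + (1.0143·93.83)²) = √(38076.820563 + 9057.665615) = 217.1048 km
F: √((0.8649·111.32)² + (-0.1112·93.83)²) = √(9269.967031 + 108.866186) = 96.8444 km
G: √((1.3416·111.32)² + (-0.3325·93.83)²) = √(22304.500124 + 973.344842) = 152.5708 km
H: √((0.8971·111.32)² + (-1.7765·93.83)²) = √(9973.052579 + 27785.221054) = 194.3149 km
I: √((0.5441·111.32)² + (-0.3342·93.83)²) = √(3668.629442 + 983.323286) = 68.2052 km
J: √((0.9111·111.32)² + (0.1578·93.83)²) = √(10286.757185 + 219.228711) = 102.4987 km
K: √((-0.2297·111.32)² + (-1.2079·93.83)²) = √(653.835333 + 12845.333824) = 116.1859 km
L: √((-0.8110·111.32)² + (-0.9230·93.83)²) = √(8150.572291 + 7500.441614) = 125.1040 km
M: √((1.4091·111.32)² + (1.5495·93.83)²) = √(24605.377086 + 21138.131426) = 213.8773 km
N: √((0.4046·111.32)² + (-0.2825·93.83)²) = √(2028.608086 + 702.619724) = 52.2612 km
Threshold 99.5 km: N (52.2612 km), I (68.2052 km), B (89.2708 km), F (96.8444 km) are within range.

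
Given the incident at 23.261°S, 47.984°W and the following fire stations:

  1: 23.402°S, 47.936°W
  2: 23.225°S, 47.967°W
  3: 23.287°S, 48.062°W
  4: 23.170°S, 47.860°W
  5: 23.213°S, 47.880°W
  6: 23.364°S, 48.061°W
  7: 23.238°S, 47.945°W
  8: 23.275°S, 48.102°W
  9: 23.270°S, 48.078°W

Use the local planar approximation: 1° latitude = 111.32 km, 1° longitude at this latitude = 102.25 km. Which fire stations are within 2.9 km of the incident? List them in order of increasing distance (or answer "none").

none

Distances from 23.261°S, 47.984°W:
1: 16.446 km
2: 4.368 km
3: 8.484 km
4: 16.229 km
5: 11.901 km
6: 13.909 km
7: 4.739 km
8: 12.166 km
9: 9.664 km
Threshold 2.9 km: none within range.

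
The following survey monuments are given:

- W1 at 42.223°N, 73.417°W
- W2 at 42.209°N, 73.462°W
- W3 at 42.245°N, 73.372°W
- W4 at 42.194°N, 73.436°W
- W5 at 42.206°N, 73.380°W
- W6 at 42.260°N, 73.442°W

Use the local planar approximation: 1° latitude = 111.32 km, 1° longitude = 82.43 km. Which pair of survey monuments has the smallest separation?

Pairwise distances:
W1–W2: √((-0.014·111.32)² + (-0.045·82.43)²) = √(2.42886 + 13.75928) = 4.023 km
W1–W3: √((0.022·111.32)² + (0.045·82.43)²) = √(5.99780 + 13.75928) = 4.445 km
W1–W4: √((-0.029·111.32)² + (-0.019·82.43)²) = √(10.42179 + 2.45289) = 3.588 km
W1–W5: √((-0.017·111.32)² + (0.037·82.43)²) = √(3.58133 + 9.30195) = 3.589 km
W1–W6: √((0.037·111.32)² + (-0.025·82.43)²) = √(16.96484 + 4.24669) = 4.606 km
W2–W3: √((0.036·111.32)² + (0.090·82.43)²) = √(16.06022 + 55.03711) = 8.432 km
W2–W4: √((-0.015·111.32)² + (0.026·82.43)²) = √(2.78823 + 4.59322) = 2.717 km
W2–W5: √((-0.003·111.32)² + (0.082·82.43)²) = √(0.11153 + 45.68760) = 6.768 km
W2–W6: √((0.051·111.32)² + (0.020·82.43)²) = √(32.23196 + 2.71788) = 5.912 km
W3–W4: √((-0.051·111.32)² + (-0.064·82.43)²) = √(32.23196 + 27.83111) = 7.750 km
W3–W5: √((-0.039·111.32)² + (-0.008·82.43)²) = √(18.84845 + 0.43486) = 4.391 km
W3–W6: √((0.015·111.32)² + (-0.070·82.43)²) = √(2.78823 + 33.29405) = 6.007 km
W4–W5: √((0.012·111.32)² + (0.056·82.43)²) = √(1.78447 + 21.30819) = 4.805 km
W4–W6: √((0.066·111.32)² + (-0.006·82.43)²) = √(53.98017 + 0.24461) = 7.364 km
W5–W6: √((0.054·111.32)² + (-0.062·82.43)²) = √(36.13549 + 26.11885) = 7.890 km
Closest pair: W2–W4 at 2.717 km.

W2 and W4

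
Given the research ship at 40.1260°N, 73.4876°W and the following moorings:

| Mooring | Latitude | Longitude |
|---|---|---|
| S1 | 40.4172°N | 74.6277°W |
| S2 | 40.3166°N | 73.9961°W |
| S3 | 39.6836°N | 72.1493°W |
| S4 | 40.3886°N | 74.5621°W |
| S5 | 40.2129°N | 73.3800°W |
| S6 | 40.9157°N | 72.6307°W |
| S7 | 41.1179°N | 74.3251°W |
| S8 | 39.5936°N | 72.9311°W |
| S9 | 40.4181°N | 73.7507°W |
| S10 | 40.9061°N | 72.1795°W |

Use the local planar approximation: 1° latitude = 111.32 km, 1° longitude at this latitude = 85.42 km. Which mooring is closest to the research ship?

Distances from 40.1260°N, 73.4876°W:
S1: √((0.2912·111.32)² + (-1.1401·85.42)²) = √(1050.821952 + 9484.294382) = 102.6407 km
S2: √((0.1906·111.32)² + (-0.5085·85.42)²) = √(450.186210 + 1886.692177) = 48.3413 km
S3: √((-0.4424·111.32)² + (1.3383·85.42)²) = √(2425.362352 + 13068.510469) = 124.4744 km
S4: √((0.2626·111.32)² + (-1.0745·85.42)²) = √(854.546774 + 8424.264107) = 96.3266 km
S5: √((0.0869·111.32)² + (0.1076·85.42)²) = √(93.580626 + 84.478010) = 13.3439 km
S6: √((0.7897·111.32)² + (0.8569·85.42)²) = √(7728.063312 + 5357.712680) = 114.3931 km
S7: √((0.9919·111.32)² + (-0.8375·85.42)²) = √(12192.202742 + 5117.864291) = 131.5677 km
S8: √((-0.5324·111.32)² + (0.5565·85.42)²) = √(3512.549789 + 2259.693163) = 75.9753 km
S9: √((0.2921·111.32)² + (-0.2631·85.42)²) = √(1057.327455 + 505.080766) = 39.5273 km
S10: √((0.7801·111.32)² + (1.3081·85.42)²) = √(7541.312734 + 12485.358743) = 141.5156 km
Minimum: S5 at 13.3439 km.

S5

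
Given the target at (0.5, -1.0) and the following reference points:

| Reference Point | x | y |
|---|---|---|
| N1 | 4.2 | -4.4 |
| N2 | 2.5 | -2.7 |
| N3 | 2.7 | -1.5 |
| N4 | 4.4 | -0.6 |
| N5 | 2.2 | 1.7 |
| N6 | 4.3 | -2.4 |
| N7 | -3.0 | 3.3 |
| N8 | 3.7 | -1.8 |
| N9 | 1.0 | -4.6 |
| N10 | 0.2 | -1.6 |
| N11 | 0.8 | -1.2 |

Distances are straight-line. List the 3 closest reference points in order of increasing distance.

Distances from (0.5, -1.0):
N1: √((3.7)² + (-3.4)²) = √(13.690 + 11.560) = 5.0
N2: √((2.0)² + (-1.7)²) = √(4.000 + 2.890) = 2.6
N3: √((2.2)² + (-0.5)²) = √(4.840 + 0.250) = 2.3
N4: √((3.9)² + (0.4)²) = √(15.210 + 0.160) = 3.9
N5: √((1.7)² + (2.7)²) = √(2.890 + 7.290) = 3.2
N6: √((3.8)² + (-1.4)²) = √(14.440 + 1.960) = 4.0
N7: √((-3.5)² + (4.3)²) = √(12.250 + 18.490) = 5.5
N8: √((3.2)² + (-0.8)²) = √(10.240 + 0.640) = 3.3
N9: √((0.5)² + (-3.6)²) = √(0.250 + 12.960) = 3.6
N10: √((-0.3)² + (-0.6)²) = √(0.090 + 0.360) = 0.7
N11: √((0.3)² + (-0.2)²) = √(0.090 + 0.040) = 0.4
Sorted: N11 (0.4) < N10 (0.7) < N3 (2.3) < N2 (2.6) < N5 (3.2) < …

N11, N10, N3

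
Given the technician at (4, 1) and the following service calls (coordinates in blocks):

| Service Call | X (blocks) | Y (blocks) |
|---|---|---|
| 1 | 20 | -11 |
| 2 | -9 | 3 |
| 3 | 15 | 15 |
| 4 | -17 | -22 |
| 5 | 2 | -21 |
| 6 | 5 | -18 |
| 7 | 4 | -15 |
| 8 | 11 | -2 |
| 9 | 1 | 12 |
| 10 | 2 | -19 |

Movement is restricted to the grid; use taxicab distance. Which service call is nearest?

8

Distances from (4, 1):
1: 28 blocks
2: 15 blocks
3: 25 blocks
4: 44 blocks
5: 24 blocks
6: 20 blocks
7: 16 blocks
8: 10 blocks
9: 14 blocks
10: 22 blocks
Minimum: 8 at 10 blocks.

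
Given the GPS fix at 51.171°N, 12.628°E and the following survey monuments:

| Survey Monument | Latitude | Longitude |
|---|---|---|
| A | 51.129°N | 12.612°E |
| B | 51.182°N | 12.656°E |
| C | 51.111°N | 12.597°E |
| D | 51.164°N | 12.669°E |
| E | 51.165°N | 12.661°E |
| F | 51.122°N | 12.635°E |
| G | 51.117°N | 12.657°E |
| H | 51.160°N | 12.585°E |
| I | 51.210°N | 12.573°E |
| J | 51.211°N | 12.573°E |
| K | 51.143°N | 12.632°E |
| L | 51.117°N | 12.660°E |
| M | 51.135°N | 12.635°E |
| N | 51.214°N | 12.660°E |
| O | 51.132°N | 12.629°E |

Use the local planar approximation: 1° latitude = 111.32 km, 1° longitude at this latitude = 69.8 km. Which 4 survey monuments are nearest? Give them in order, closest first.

B, E, D, K

Distances from 51.171°N, 12.628°E:
A: 4.807 km
B: 2.306 km
C: 7.021 km
D: 2.966 km
E: 2.398 km
F: 5.477 km
G: 6.343 km
H: 3.242 km
I: 5.795 km
J: 5.879 km
K: 3.129 km
L: 6.413 km
M: 4.037 km
N: 5.282 km
O: 4.342 km
Sorted: B (2.306 km) < E (2.398 km) < D (2.966 km) < K (3.129 km) < H (3.242 km) < M (4.037 km) < …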